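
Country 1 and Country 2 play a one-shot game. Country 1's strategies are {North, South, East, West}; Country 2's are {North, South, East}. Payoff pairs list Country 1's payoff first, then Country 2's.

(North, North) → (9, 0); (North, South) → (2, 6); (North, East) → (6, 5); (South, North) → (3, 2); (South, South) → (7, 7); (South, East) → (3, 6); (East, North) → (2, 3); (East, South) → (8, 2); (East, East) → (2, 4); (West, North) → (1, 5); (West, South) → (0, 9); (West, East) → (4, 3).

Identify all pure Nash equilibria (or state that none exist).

Find each player's best response to every opponent strategy; NE are the intersections.
Country 1's best responses — vs North: North (payoff 9); vs South: East (payoff 8); vs East: North (payoff 6).
Country 2's best responses — vs North: South (payoff 6); vs South: South (payoff 7); vs East: East (payoff 4); vs West: South (payoff 9).
No cell has both players best-responding. For instance, Country 1's best reply to North is North, but against North Country 2 prefers South over North.

There is no pure-strategy Nash equilibrium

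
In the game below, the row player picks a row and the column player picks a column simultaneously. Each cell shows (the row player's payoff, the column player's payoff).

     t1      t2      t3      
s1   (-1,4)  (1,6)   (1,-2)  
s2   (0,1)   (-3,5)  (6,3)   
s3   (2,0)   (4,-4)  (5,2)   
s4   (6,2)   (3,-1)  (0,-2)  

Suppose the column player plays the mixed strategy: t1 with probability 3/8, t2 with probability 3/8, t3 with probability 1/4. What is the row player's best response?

The row player's best reply maximizes expected payoff against the mix.
s1: (3/8)·(-1) + (3/8)·1 + (1/4)·1 = 1/4
s2: (3/8)·0 + (3/8)·(-3) + (1/4)·6 = 3/8
s3: (3/8)·2 + (3/8)·4 + (1/4)·5 = 7/2
s4: (3/8)·6 + (3/8)·3 + (1/4)·0 = 27/8
Highest expected payoff is 7/2, from s3.

s3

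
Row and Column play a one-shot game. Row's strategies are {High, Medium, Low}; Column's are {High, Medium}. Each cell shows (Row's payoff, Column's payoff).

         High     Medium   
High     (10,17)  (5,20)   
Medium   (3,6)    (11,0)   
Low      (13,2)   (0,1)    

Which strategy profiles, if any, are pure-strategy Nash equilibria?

(Low, High)

Find each player's best response to every opponent strategy; NE are the intersections.
Row's best responses — vs High: Low (payoff 13); vs Medium: Medium (payoff 11).
Column's best responses — vs High: Medium (payoff 20); vs Medium: High (payoff 6); vs Low: High (payoff 2).
The only mutual best response is (Low, High); neither player gains by switching there.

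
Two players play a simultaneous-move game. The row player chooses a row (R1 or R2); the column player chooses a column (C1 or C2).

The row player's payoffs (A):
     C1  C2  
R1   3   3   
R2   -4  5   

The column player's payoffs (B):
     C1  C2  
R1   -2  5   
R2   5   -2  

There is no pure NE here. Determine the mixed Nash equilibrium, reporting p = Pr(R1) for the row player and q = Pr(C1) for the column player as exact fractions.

Each player's mixing probability is pinned down by making the *other* player indifferent.
The column player indifferent between C1 and C2: p·(-2) + (1−p)·5 = p·5 + (1−p)·(-2) ⟹ 5 + (-7)p = (-2) + 7p ⟹ p = 1/2.
The row player indifferent between R1 and R2: q·3 + (1−q)·3 = q·(-4) + (1−q)·5 ⟹ 3 + 0q = 5 + (-9)q ⟹ q = 2/9.

p = 1/2, q = 2/9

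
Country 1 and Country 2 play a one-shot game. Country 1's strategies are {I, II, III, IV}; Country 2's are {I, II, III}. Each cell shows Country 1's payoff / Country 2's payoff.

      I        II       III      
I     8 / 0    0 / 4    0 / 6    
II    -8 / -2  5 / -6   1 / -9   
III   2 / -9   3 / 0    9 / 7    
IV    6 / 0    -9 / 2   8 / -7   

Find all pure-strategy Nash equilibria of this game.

A profile is a Nash equilibrium when each player is best-responding to the other.
Country 1's best responses — vs I: I (payoff 8); vs II: II (payoff 5); vs III: III (payoff 9).
Country 2's best responses — vs I: III (payoff 6); vs II: I (payoff -2); vs III: III (payoff 7); vs IV: II (payoff 2).
The only mutual best response is (III, III); neither player gains by switching there.

(III, III)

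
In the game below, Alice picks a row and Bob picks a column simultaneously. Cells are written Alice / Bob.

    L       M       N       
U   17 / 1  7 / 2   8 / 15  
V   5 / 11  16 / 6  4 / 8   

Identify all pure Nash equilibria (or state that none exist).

(U, N)

Find each player's best response to every opponent strategy; NE are the intersections.
Alice's best responses — vs L: U (payoff 17); vs M: V (payoff 16); vs N: U (payoff 8).
Bob's best responses — vs U: N (payoff 15); vs V: L (payoff 11).
The only mutual best response is (U, N); neither player gains by switching there.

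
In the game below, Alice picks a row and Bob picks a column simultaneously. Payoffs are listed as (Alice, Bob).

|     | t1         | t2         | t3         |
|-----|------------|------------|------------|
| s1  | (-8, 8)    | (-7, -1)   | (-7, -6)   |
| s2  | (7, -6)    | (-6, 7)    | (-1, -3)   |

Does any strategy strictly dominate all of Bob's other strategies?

No strictly dominant strategy

A strategy is strictly dominant if it gives Bob a strictly higher payoff than every other strategy, against every choice by the opponent.
t1 is not dominant: against s2, t2 gives 7 > -6.
t2 is not dominant: against s1, t1 gives 8 > -1.
t3 is not dominant: against s1, t1 gives 8 > -6.
No single strategy is best against every opponent action.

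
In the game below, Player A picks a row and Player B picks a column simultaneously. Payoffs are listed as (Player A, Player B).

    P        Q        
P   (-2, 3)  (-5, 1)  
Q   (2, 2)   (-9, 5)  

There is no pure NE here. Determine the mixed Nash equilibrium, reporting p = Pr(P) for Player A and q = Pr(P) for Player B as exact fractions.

Each player's mixing probability is pinned down by making the *other* player indifferent.
Player B indifferent between P and Q: p·3 + (1−p)·2 = p·1 + (1−p)·5 ⟹ 2 + 1p = 5 + (-4)p ⟹ p = 3/5.
Player A indifferent between P and Q: q·(-2) + (1−q)·(-5) = q·2 + (1−q)·(-9) ⟹ (-5) + 3q = (-9) + 11q ⟹ q = 1/2.

p = 3/5, q = 1/2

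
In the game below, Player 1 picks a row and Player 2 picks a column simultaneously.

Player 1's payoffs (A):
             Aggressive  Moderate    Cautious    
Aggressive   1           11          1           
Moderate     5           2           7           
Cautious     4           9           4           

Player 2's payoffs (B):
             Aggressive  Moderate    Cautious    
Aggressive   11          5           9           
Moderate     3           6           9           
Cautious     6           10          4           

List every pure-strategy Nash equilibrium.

(Moderate, Cautious)

Check mutual best responses: a cell is a NE iff neither player can gain by unilaterally deviating.
Player 1's best responses — vs Aggressive: Moderate (payoff 5); vs Moderate: Aggressive (payoff 11); vs Cautious: Moderate (payoff 7).
Player 2's best responses — vs Aggressive: Aggressive (payoff 11); vs Moderate: Cautious (payoff 9); vs Cautious: Moderate (payoff 10).
The only mutual best response is (Moderate, Cautious); neither player gains by switching there.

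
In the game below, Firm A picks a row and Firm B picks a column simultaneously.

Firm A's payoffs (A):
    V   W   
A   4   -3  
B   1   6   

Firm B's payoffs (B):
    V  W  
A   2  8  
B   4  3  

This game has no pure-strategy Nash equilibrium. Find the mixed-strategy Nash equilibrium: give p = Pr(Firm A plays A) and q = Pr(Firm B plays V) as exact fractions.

p = 1/7, q = 3/4

Each player's mixing probability is pinned down by making the *other* player indifferent.
Firm B indifferent between V and W: p·2 + (1−p)·4 = p·8 + (1−p)·3 ⟹ 4 + (-2)p = 3 + 5p ⟹ p = 1/7.
Firm A indifferent between A and B: q·4 + (1−q)·(-3) = q·1 + (1−q)·6 ⟹ (-3) + 7q = 6 + (-5)q ⟹ q = 3/4.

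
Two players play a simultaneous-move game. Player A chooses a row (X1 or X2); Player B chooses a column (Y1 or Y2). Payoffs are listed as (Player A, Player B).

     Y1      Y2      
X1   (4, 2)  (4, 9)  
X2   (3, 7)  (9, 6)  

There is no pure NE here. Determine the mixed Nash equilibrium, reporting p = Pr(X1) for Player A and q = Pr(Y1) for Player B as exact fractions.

p = 1/8, q = 5/6

Each player's mixing probability is pinned down by making the *other* player indifferent.
Player B indifferent between Y1 and Y2: p·2 + (1−p)·7 = p·9 + (1−p)·6 ⟹ 7 + (-5)p = 6 + 3p ⟹ p = 1/8.
Player A indifferent between X1 and X2: q·4 + (1−q)·4 = q·3 + (1−q)·9 ⟹ 4 + 0q = 9 + (-6)q ⟹ q = 5/6.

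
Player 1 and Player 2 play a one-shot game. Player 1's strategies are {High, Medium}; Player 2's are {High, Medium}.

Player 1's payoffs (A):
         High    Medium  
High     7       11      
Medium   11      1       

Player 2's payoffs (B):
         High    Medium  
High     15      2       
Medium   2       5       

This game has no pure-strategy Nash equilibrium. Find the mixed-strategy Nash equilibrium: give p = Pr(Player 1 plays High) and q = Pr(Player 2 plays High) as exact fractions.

Each player's mixing probability is pinned down by making the *other* player indifferent.
Player 2 indifferent between High and Medium: p·15 + (1−p)·2 = p·2 + (1−p)·5 ⟹ 2 + 13p = 5 + (-3)p ⟹ p = 3/16.
Player 1 indifferent between High and Medium: q·7 + (1−q)·11 = q·11 + (1−q)·1 ⟹ 11 + (-4)q = 1 + 10q ⟹ q = 5/7.

p = 3/16, q = 5/7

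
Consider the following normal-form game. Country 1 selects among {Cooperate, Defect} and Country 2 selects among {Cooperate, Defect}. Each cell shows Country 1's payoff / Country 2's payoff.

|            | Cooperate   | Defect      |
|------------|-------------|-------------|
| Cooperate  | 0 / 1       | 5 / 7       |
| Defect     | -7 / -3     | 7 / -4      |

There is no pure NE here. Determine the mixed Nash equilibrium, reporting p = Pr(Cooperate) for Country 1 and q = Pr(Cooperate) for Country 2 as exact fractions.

In a mixed NE each player is indifferent between their pure strategies, so the opponent's mix sets the indifference.
Country 2 indifferent between Cooperate and Defect: p·1 + (1−p)·(-3) = p·7 + (1−p)·(-4) ⟹ (-3) + 4p = (-4) + 11p ⟹ p = 1/7.
Country 1 indifferent between Cooperate and Defect: q·0 + (1−q)·5 = q·(-7) + (1−q)·7 ⟹ 5 + (-5)q = 7 + (-14)q ⟹ q = 2/9.

p = 1/7, q = 2/9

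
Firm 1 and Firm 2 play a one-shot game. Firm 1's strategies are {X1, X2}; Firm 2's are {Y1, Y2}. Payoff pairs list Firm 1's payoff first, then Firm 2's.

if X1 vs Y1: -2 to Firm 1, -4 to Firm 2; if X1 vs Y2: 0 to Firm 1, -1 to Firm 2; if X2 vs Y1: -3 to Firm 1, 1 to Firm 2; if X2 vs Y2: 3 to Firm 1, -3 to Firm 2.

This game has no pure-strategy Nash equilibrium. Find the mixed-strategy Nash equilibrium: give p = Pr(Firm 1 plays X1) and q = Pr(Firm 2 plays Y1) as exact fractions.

p = 4/7, q = 3/4

In a mixed NE each player is indifferent between their pure strategies, so the opponent's mix sets the indifference.
Firm 2 indifferent between Y1 and Y2: p·(-4) + (1−p)·1 = p·(-1) + (1−p)·(-3) ⟹ 1 + (-5)p = (-3) + 2p ⟹ p = 4/7.
Firm 1 indifferent between X1 and X2: q·(-2) + (1−q)·0 = q·(-3) + (1−q)·3 ⟹ 0 + (-2)q = 3 + (-6)q ⟹ q = 3/4.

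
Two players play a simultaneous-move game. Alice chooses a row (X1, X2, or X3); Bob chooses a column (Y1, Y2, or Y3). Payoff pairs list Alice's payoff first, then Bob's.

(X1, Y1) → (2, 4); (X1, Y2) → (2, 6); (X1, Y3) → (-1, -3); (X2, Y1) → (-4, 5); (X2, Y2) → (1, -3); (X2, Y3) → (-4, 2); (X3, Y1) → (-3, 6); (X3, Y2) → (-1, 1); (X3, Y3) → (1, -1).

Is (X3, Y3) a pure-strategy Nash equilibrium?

No

Holding Bob at Y3: Alice gets 1 from X3, versus -1 from X1, -4 from X2. No profitable deviation for Alice.
Holding Alice at X3: Bob gets -1 from Y3 but could get 6 by switching to Y1. Bob has a profitable deviation.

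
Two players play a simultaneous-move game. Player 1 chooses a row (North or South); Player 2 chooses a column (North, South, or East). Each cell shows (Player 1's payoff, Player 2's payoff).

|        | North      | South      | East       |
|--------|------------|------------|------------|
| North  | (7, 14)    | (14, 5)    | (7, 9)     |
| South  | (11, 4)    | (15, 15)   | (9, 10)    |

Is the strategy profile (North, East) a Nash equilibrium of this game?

Holding Player 2 at East: Player 1 gets 7 from North but could get 9 by switching to South. Player 1 has a profitable deviation.

No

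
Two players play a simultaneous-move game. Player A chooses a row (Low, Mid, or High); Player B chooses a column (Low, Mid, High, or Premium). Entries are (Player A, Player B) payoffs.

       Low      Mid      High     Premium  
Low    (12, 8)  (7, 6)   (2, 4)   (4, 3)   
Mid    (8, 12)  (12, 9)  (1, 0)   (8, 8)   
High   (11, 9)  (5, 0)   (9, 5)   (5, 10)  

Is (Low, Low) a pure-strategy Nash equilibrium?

Yes

Holding Player B at Low: Player A gets 12 from Low, versus 8 from Mid, 11 from High. No profitable deviation for Player A.
Holding Player A at Low: Player B gets 8 from Low, versus 6 from Mid, 4 from High, 3 from Premium. No profitable deviation for Player B either.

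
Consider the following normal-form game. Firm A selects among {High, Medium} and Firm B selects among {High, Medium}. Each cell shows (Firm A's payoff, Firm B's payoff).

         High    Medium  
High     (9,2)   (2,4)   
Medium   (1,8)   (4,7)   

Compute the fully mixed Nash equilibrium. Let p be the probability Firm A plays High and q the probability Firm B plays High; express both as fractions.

p = 1/3, q = 1/5

In a mixed NE each player is indifferent between their pure strategies, so the opponent's mix sets the indifference.
Firm B indifferent between High and Medium: p·2 + (1−p)·8 = p·4 + (1−p)·7 ⟹ 8 + (-6)p = 7 + (-3)p ⟹ p = 1/3.
Firm A indifferent between High and Medium: q·9 + (1−q)·2 = q·1 + (1−q)·4 ⟹ 2 + 7q = 4 + (-3)q ⟹ q = 1/5.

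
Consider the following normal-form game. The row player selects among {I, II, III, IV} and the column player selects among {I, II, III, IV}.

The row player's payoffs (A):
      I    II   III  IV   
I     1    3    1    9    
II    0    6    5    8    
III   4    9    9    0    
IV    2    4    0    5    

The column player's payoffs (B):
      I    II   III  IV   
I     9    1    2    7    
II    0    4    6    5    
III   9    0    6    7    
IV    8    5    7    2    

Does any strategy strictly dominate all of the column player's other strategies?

A strategy is strictly dominant if it gives the column player a strictly higher payoff than every other strategy, against every choice by the opponent.
I is not dominant: against II, II gives 4 > 0.
II is not dominant: against I, I gives 9 > 1.
III is not dominant: against I, I gives 9 > 2.
IV is not dominant: against I, I gives 9 > 7.
No single strategy is best against every opponent action.

None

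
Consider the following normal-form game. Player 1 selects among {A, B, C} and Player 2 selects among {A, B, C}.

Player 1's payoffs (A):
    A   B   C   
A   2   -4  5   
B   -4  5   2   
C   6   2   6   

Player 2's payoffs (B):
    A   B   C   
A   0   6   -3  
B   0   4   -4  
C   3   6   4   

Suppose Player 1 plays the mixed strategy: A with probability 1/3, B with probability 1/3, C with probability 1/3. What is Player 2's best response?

B

Player 2's best reply maximizes expected payoff against the mix.
A: (1/3)·0 + (1/3)·0 + (1/3)·3 = 1
B: (1/3)·6 + (1/3)·4 + (1/3)·6 = 16/3
C: (1/3)·(-3) + (1/3)·(-4) + (1/3)·4 = -1
Highest expected payoff is 16/3, from B.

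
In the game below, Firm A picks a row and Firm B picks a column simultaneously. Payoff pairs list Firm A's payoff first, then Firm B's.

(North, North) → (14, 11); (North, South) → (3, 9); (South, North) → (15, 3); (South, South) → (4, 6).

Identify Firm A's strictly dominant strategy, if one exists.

Check whether one of Firm A's strategies beats all alternatives regardless of what the opponent does.
South strictly dominates: vs North: 15 > 14; vs South: 4 > 3.

South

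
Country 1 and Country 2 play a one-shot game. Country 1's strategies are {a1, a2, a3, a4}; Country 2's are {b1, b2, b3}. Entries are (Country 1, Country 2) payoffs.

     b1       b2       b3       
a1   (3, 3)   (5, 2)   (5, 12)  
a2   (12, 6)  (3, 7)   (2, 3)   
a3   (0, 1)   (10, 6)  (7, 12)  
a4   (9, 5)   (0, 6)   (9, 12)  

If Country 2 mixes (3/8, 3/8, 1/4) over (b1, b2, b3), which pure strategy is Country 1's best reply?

Country 1's best reply maximizes expected payoff against the mix.
a1: (3/8)·3 + (3/8)·5 + (1/4)·5 = 17/4
a2: (3/8)·12 + (3/8)·3 + (1/4)·2 = 49/8
a3: (3/8)·0 + (3/8)·10 + (1/4)·7 = 11/2
a4: (3/8)·9 + (3/8)·0 + (1/4)·9 = 45/8
Highest expected payoff is 49/8, from a2.

a2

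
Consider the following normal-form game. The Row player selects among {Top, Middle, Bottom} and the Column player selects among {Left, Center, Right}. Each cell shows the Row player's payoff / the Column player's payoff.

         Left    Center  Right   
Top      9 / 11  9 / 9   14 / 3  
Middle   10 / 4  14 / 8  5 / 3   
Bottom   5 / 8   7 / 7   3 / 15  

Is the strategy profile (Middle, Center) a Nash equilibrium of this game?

Yes

Holding the Column player at Center: the Row player gets 14 from Middle, versus 9 from Top, 7 from Bottom. No profitable deviation for the Row player.
Holding the Row player at Middle: the Column player gets 8 from Center, versus 4 from Left, 3 from Right. No profitable deviation for the Column player either.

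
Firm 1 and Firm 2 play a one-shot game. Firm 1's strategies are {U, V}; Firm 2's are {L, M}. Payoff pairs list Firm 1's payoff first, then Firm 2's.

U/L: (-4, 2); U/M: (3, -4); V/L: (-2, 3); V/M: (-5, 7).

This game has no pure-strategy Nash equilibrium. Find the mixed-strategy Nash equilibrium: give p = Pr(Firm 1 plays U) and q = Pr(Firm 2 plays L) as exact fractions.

In a mixed NE each player is indifferent between their pure strategies, so the opponent's mix sets the indifference.
Firm 2 indifferent between L and M: p·2 + (1−p)·3 = p·(-4) + (1−p)·7 ⟹ 3 + (-1)p = 7 + (-11)p ⟹ p = 2/5.
Firm 1 indifferent between U and V: q·(-4) + (1−q)·3 = q·(-2) + (1−q)·(-5) ⟹ 3 + (-7)q = (-5) + 3q ⟹ q = 4/5.

p = 2/5, q = 4/5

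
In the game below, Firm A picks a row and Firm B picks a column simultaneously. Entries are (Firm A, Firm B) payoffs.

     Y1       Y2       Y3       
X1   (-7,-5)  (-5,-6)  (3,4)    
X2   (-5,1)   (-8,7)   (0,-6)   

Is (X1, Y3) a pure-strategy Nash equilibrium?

Holding Firm B at Y3: Firm A gets 3 from X1, versus 0 from X2. No profitable deviation for Firm A.
Holding Firm A at X1: Firm B gets 4 from Y3, versus -5 from Y1, -6 from Y2. No profitable deviation for Firm B either.

Yes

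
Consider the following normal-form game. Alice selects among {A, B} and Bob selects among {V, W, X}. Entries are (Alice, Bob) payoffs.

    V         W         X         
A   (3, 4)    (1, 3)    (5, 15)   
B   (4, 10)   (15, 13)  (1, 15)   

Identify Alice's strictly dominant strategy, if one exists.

No strictly dominant strategy

A strategy is strictly dominant if it gives Alice a strictly higher payoff than every other strategy, against every choice by the opponent.
A is not dominant: against V, B gives 4 > 3.
B is not dominant: against X, A gives 5 > 1.
No single strategy is best against every opponent action.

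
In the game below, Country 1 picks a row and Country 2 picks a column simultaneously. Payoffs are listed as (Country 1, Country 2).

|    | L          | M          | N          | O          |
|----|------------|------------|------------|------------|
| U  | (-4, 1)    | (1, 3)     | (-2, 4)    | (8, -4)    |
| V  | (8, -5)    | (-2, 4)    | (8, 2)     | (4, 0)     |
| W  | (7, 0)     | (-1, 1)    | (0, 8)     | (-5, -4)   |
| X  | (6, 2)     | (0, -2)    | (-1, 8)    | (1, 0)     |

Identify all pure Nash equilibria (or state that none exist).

There is no pure-strategy Nash equilibrium

Check mutual best responses: a cell is a NE iff neither player can gain by unilaterally deviating.
Country 1's best responses — vs L: V (payoff 8); vs M: U (payoff 1); vs N: V (payoff 8); vs O: U (payoff 8).
Country 2's best responses — vs U: N (payoff 4); vs V: M (payoff 4); vs W: N (payoff 8); vs X: N (payoff 8).
No cell has both players best-responding. For instance, Country 1's best reply to O is U, but against U Country 2 prefers N over O.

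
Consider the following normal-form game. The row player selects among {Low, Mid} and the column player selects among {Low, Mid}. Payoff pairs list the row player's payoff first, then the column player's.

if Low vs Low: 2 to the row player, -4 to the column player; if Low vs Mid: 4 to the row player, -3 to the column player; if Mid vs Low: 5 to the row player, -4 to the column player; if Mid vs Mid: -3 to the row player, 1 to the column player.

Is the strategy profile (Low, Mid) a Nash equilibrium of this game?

Holding the column player at Mid: the row player gets 4 from Low, versus -3 from Mid. No profitable deviation for the row player.
Holding the row player at Low: the column player gets -3 from Mid, versus -4 from Low. No profitable deviation for the column player either.

Yes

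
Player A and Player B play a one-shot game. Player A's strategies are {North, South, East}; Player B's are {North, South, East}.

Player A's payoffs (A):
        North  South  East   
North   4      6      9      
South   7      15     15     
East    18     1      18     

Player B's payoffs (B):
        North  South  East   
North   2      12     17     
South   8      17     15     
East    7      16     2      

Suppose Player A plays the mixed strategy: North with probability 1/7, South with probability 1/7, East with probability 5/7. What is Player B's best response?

Player B's best reply maximizes expected payoff against the mix.
North: (1/7)·2 + (1/7)·8 + (5/7)·7 = 45/7
South: (1/7)·12 + (1/7)·17 + (5/7)·16 = 109/7
East: (1/7)·17 + (1/7)·15 + (5/7)·2 = 6
Highest expected payoff is 109/7, from South.

South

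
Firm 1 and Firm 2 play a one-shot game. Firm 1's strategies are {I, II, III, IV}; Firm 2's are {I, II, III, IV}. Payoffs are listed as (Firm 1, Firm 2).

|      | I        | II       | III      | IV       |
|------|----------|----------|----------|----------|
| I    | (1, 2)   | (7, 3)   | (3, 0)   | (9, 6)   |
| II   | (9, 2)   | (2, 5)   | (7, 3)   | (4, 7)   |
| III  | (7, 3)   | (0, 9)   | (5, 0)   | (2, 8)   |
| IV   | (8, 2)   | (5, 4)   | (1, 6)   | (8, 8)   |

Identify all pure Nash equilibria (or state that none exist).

(I, IV)

Find each player's best response to every opponent strategy; NE are the intersections.
Firm 1's best responses — vs I: II (payoff 9); vs II: I (payoff 7); vs III: II (payoff 7); vs IV: I (payoff 9).
Firm 2's best responses — vs I: IV (payoff 6); vs II: IV (payoff 7); vs III: II (payoff 9); vs IV: IV (payoff 8).
The only mutual best response is (I, IV); neither player gains by switching there.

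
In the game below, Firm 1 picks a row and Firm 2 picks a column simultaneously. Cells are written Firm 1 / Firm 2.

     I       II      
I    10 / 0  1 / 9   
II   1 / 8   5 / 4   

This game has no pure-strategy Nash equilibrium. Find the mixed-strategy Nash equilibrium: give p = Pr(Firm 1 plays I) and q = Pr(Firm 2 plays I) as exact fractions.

p = 4/13, q = 4/13

In a mixed NE each player is indifferent between their pure strategies, so the opponent's mix sets the indifference.
Firm 2 indifferent between I and II: p·0 + (1−p)·8 = p·9 + (1−p)·4 ⟹ 8 + (-8)p = 4 + 5p ⟹ p = 4/13.
Firm 1 indifferent between I and II: q·10 + (1−q)·1 = q·1 + (1−q)·5 ⟹ 1 + 9q = 5 + (-4)q ⟹ q = 4/13.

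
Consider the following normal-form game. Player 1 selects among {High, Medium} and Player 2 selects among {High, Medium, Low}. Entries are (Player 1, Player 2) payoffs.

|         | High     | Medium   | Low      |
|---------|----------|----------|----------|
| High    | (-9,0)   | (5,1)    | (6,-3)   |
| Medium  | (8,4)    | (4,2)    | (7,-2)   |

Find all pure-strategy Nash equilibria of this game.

A profile is a Nash equilibrium when each player is best-responding to the other.
Player 1's best responses — vs High: Medium (payoff 8); vs Medium: High (payoff 5); vs Low: Medium (payoff 7).
Player 2's best responses — vs High: Medium (payoff 1); vs Medium: High (payoff 4).
Mutual best responses occur at (High, Medium) and (Medium, High); at each, neither player gains by switching.

(High, Medium) and (Medium, High)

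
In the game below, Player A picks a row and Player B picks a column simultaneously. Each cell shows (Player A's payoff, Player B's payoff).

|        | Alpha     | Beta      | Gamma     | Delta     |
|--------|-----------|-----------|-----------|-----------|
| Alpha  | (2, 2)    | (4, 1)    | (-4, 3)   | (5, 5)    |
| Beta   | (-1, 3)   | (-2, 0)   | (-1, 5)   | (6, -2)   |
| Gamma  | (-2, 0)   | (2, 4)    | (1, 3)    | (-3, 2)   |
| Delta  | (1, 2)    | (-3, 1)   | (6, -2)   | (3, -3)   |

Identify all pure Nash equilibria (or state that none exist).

There is no pure-strategy Nash equilibrium

A profile is a Nash equilibrium when each player is best-responding to the other.
Player A's best responses — vs Alpha: Alpha (payoff 2); vs Beta: Alpha (payoff 4); vs Gamma: Delta (payoff 6); vs Delta: Beta (payoff 6).
Player B's best responses — vs Alpha: Delta (payoff 5); vs Beta: Gamma (payoff 5); vs Gamma: Beta (payoff 4); vs Delta: Alpha (payoff 2).
No cell has both players best-responding. For instance, Player A's best reply to Delta is Beta, but against Beta Player B prefers Gamma over Delta.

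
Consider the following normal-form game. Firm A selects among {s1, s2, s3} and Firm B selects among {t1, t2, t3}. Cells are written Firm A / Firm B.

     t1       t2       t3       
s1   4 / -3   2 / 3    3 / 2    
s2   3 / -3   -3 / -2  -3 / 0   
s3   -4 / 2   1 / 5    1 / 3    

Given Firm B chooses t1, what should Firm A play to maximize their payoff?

s1

With Firm B fixed at t1, Firm A's payoffs are: s1 → 4, s2 → 3, s3 → -4.
The maximum is 4, achieved by s1.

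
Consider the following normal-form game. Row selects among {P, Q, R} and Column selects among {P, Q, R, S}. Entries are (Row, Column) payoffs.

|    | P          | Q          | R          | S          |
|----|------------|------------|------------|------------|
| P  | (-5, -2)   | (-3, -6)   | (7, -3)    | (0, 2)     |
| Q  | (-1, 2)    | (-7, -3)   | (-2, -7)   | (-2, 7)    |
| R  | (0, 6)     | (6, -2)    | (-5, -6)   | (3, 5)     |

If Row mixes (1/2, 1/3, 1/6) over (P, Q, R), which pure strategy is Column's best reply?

Compute Column's expected payoff from each pure strategy against the given mix.
P: (1/2)·(-2) + (1/3)·2 + (1/6)·6 = 2/3
Q: (1/2)·(-6) + (1/3)·(-3) + (1/6)·(-2) = -13/3
R: (1/2)·(-3) + (1/3)·(-7) + (1/6)·(-6) = -29/6
S: (1/2)·2 + (1/3)·7 + (1/6)·5 = 25/6
Highest expected payoff is 25/6, from S.

S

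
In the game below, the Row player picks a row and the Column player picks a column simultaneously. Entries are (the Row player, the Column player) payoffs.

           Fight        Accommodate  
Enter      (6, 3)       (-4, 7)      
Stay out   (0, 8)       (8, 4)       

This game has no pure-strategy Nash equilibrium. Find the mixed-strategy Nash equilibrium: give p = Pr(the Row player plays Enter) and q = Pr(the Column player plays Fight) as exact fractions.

p = 1/2, q = 2/3

Each player's mixing probability is pinned down by making the *other* player indifferent.
The Column player indifferent between Fight and Accommodate: p·3 + (1−p)·8 = p·7 + (1−p)·4 ⟹ 8 + (-5)p = 4 + 3p ⟹ p = 1/2.
The Row player indifferent between Enter and Stay out: q·6 + (1−q)·(-4) = q·0 + (1−q)·8 ⟹ (-4) + 10q = 8 + (-8)q ⟹ q = 2/3.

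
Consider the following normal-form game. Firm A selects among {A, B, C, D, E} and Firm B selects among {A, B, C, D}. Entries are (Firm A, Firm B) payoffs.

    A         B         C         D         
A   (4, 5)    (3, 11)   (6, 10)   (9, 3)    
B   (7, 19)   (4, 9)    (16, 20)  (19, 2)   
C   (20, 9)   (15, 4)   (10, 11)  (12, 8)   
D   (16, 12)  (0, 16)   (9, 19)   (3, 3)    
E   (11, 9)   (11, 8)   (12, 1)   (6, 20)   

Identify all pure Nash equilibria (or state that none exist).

(B, C)

Find each player's best response to every opponent strategy; NE are the intersections.
Firm A's best responses — vs A: C (payoff 20); vs B: C (payoff 15); vs C: B (payoff 16); vs D: B (payoff 19).
Firm B's best responses — vs A: B (payoff 11); vs B: C (payoff 20); vs C: C (payoff 11); vs D: C (payoff 19); vs E: D (payoff 20).
The only mutual best response is (B, C); neither player gains by switching there.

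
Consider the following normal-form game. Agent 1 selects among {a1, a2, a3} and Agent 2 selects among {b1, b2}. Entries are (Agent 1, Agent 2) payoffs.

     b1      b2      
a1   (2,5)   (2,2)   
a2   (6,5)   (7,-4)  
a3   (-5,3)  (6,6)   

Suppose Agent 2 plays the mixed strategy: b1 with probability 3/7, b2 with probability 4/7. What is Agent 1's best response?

a2

Compute Agent 1's expected payoff from each pure strategy against the given mix.
a1: (3/7)·2 + (4/7)·2 = 2
a2: (3/7)·6 + (4/7)·7 = 46/7
a3: (3/7)·(-5) + (4/7)·6 = 9/7
Highest expected payoff is 46/7, from a2.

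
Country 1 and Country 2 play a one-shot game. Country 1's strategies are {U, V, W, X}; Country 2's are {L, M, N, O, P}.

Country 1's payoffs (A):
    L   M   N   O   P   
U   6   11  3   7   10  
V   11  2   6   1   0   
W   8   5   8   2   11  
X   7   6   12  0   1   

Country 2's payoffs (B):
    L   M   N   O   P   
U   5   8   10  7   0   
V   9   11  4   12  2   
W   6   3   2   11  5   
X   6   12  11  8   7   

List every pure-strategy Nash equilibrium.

There is no pure-strategy Nash equilibrium

Check mutual best responses: a cell is a NE iff neither player can gain by unilaterally deviating.
Country 1's best responses — vs L: V (payoff 11); vs M: U (payoff 11); vs N: X (payoff 12); vs O: U (payoff 7); vs P: W (payoff 11).
Country 2's best responses — vs U: N (payoff 10); vs V: O (payoff 12); vs W: O (payoff 11); vs X: M (payoff 12).
No cell has both players best-responding. For instance, Country 1's best reply to M is U, but against U Country 2 prefers N over M.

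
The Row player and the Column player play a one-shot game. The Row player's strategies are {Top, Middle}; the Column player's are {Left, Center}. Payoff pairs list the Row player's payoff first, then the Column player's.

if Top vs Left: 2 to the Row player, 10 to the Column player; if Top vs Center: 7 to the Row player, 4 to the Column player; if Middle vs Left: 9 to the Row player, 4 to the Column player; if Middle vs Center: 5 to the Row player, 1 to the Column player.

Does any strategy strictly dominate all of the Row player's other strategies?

None

Check whether one of the Row player's strategies beats all alternatives regardless of what the opponent does.
Top is not dominant: against Left, Middle gives 9 > 2.
Middle is not dominant: against Center, Top gives 7 > 5.
No single strategy is best against every opponent action.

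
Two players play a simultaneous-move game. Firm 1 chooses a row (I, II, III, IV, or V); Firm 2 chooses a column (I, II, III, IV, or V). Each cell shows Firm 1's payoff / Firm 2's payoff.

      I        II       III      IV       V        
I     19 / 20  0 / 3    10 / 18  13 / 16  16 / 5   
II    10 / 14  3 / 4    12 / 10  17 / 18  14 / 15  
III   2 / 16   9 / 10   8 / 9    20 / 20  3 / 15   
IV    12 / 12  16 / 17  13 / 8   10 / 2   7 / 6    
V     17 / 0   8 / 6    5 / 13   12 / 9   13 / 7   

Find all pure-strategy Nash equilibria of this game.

(I, I), (III, IV), and (IV, II)

A profile is a Nash equilibrium when each player is best-responding to the other.
Firm 1's best responses — vs I: I (payoff 19); vs II: IV (payoff 16); vs III: IV (payoff 13); vs IV: III (payoff 20); vs V: I (payoff 16).
Firm 2's best responses — vs I: I (payoff 20); vs II: IV (payoff 18); vs III: IV (payoff 20); vs IV: II (payoff 17); vs V: III (payoff 13).
Mutual best responses occur at (I, I), (III, IV), and (IV, II); at each, neither player gains by switching.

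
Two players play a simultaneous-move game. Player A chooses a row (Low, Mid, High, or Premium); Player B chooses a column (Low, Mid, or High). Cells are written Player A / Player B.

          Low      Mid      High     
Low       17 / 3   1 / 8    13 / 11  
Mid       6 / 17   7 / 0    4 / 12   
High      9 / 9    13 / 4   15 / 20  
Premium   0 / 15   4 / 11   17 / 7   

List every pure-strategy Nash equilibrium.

A profile is a Nash equilibrium when each player is best-responding to the other.
Player A's best responses — vs Low: Low (payoff 17); vs Mid: High (payoff 13); vs High: Premium (payoff 17).
Player B's best responses — vs Low: High (payoff 11); vs Mid: Low (payoff 17); vs High: High (payoff 20); vs Premium: Low (payoff 15).
No cell has both players best-responding. For instance, Player A's best reply to High is Premium, but against Premium Player B prefers Low over High.

No pure-strategy Nash equilibrium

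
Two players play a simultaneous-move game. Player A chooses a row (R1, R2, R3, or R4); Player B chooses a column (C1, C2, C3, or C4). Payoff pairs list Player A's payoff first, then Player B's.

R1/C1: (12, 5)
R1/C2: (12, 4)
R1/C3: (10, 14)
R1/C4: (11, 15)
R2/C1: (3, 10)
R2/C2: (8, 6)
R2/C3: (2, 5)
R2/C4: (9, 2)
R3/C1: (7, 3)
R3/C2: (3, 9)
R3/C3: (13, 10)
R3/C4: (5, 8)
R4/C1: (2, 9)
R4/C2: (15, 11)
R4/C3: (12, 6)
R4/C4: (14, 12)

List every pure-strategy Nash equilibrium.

A profile is a Nash equilibrium when each player is best-responding to the other.
Player A's best responses — vs C1: R1 (payoff 12); vs C2: R4 (payoff 15); vs C3: R3 (payoff 13); vs C4: R4 (payoff 14).
Player B's best responses — vs R1: C4 (payoff 15); vs R2: C1 (payoff 10); vs R3: C3 (payoff 10); vs R4: C4 (payoff 12).
Mutual best responses occur at (R3, C3) and (R4, C4); at each, neither player gains by switching.

(R3, C3) and (R4, C4)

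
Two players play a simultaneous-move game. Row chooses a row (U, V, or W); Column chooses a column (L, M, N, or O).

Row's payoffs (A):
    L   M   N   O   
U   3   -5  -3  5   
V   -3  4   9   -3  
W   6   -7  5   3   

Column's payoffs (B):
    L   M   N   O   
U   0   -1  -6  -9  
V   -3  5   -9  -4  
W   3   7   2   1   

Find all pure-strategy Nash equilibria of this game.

Check mutual best responses: a cell is a NE iff neither player can gain by unilaterally deviating.
Row's best responses — vs L: W (payoff 6); vs M: V (payoff 4); vs N: V (payoff 9); vs O: U (payoff 5).
Column's best responses — vs U: L (payoff 0); vs V: M (payoff 5); vs W: M (payoff 7).
The only mutual best response is (V, M); neither player gains by switching there.

(V, M)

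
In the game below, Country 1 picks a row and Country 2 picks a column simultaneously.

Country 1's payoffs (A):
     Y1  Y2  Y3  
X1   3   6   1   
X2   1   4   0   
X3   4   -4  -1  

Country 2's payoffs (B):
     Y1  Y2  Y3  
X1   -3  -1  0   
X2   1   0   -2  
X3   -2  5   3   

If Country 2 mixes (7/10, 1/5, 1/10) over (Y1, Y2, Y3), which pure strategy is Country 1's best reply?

Compute Country 1's expected payoff from each pure strategy against the given mix.
X1: (7/10)·3 + (1/5)·6 + (1/10)·1 = 17/5
X2: (7/10)·1 + (1/5)·4 + (1/10)·0 = 3/2
X3: (7/10)·4 + (1/5)·(-4) + (1/10)·(-1) = 19/10
Highest expected payoff is 17/5, from X1.

X1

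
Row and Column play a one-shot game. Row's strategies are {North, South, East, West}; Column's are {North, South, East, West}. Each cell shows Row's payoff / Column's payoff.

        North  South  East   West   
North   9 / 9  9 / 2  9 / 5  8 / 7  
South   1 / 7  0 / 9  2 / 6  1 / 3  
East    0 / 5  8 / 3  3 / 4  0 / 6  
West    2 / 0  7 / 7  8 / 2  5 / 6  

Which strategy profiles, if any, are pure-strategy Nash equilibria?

(North, North)

Check mutual best responses: a cell is a NE iff neither player can gain by unilaterally deviating.
Row's best responses — vs North: North (payoff 9); vs South: North (payoff 9); vs East: North (payoff 9); vs West: North (payoff 8).
Column's best responses — vs North: North (payoff 9); vs South: South (payoff 9); vs East: West (payoff 6); vs West: South (payoff 7).
The only mutual best response is (North, North); neither player gains by switching there.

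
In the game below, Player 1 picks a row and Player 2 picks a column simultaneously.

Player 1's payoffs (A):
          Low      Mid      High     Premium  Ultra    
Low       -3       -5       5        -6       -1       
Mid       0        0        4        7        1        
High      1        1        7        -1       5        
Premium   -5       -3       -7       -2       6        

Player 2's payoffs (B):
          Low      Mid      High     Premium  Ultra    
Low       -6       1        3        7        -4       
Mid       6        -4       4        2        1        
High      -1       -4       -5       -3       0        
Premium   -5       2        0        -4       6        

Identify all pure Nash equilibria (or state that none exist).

Find each player's best response to every opponent strategy; NE are the intersections.
Player 1's best responses — vs Low: High (payoff 1); vs Mid: High (payoff 1); vs High: High (payoff 7); vs Premium: Mid (payoff 7); vs Ultra: Premium (payoff 6).
Player 2's best responses — vs Low: Premium (payoff 7); vs Mid: Low (payoff 6); vs High: Ultra (payoff 0); vs Premium: Ultra (payoff 6).
The only mutual best response is (Premium, Ultra); neither player gains by switching there.

(Premium, Ultra)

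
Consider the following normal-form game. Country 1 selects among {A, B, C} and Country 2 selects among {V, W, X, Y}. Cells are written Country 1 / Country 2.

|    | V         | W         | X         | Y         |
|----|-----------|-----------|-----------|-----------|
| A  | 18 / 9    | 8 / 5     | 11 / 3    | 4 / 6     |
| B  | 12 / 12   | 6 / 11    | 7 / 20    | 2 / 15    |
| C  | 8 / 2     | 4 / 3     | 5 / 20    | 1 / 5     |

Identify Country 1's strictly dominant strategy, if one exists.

A

Check whether one of Country 1's strategies beats all alternatives regardless of what the opponent does.
A strictly dominates: vs V: 18 > each of {12, 8}; vs W: 8 > each of {6, 4}; vs X: 11 > each of {7, 5}; vs Y: 4 > each of {2, 1}.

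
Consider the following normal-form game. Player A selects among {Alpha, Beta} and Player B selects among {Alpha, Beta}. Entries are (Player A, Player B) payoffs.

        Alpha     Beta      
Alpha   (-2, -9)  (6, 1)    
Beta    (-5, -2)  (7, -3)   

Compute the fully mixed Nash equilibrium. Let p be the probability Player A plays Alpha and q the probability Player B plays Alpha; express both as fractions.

In a mixed NE each player is indifferent between their pure strategies, so the opponent's mix sets the indifference.
Player B indifferent between Alpha and Beta: p·(-9) + (1−p)·(-2) = p·1 + (1−p)·(-3) ⟹ (-2) + (-7)p = (-3) + 4p ⟹ p = 1/11.
Player A indifferent between Alpha and Beta: q·(-2) + (1−q)·6 = q·(-5) + (1−q)·7 ⟹ 6 + (-8)q = 7 + (-12)q ⟹ q = 1/4.

p = 1/11, q = 1/4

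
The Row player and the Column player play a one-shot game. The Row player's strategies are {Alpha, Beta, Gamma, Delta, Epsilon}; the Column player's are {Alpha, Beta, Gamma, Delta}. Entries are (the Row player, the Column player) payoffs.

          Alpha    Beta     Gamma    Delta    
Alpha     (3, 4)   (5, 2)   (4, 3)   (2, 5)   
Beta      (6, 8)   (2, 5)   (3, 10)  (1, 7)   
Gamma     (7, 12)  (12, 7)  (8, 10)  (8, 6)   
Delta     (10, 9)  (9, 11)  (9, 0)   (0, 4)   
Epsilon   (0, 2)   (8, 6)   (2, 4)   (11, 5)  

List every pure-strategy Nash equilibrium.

No pure-strategy Nash equilibrium

Find each player's best response to every opponent strategy; NE are the intersections.
The Row player's best responses — vs Alpha: Delta (payoff 10); vs Beta: Gamma (payoff 12); vs Gamma: Delta (payoff 9); vs Delta: Epsilon (payoff 11).
The Column player's best responses — vs Alpha: Delta (payoff 5); vs Beta: Gamma (payoff 10); vs Gamma: Alpha (payoff 12); vs Delta: Beta (payoff 11); vs Epsilon: Beta (payoff 6).
No cell has both players best-responding. For instance, the Row player's best reply to Alpha is Delta, but against Delta the Column player prefers Beta over Alpha.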